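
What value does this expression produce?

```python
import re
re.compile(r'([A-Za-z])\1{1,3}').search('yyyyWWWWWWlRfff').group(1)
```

The match spans [0:4] → 'yyyy'.
Captured: group 1 = 'y'.

'y'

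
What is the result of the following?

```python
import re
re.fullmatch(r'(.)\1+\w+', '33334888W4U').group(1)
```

The match spans [0:11] → '33334888W4U'.
Captured: group 1 = '3'.

'3'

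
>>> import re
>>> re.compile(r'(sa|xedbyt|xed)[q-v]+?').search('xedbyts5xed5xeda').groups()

Unlike `match`, `search` isn't anchored — it looks for the pattern anywhere in the string.
The match spans [0:7] → 'xedbyts'.
Captured: group 1 = 'xedbyt'.

('xedbyt',)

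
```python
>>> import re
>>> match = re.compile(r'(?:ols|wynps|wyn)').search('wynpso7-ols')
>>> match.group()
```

Branches in `(...|...)` are attempted left-to-right; the first branch that allows the whole pattern to succeed is taken.
The match spans [0:5] → 'wynps'.

'wynps'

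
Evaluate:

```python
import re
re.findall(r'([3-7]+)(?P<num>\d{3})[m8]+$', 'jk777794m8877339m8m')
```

[('77', '339')]

The pattern matches one or more of a character in [3-7] (captured); then exactly 3 of a digit (captured as 'num'); then one or more of one of [m8]; then anchored at the end.
Matches: at [11:19] match '77339m8m', groups = ('77', '339').
`findall` packs the 2 group values into a tuple for every match.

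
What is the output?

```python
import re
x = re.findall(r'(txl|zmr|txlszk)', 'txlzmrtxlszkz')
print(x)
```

['txl', 'zmr', 'txl']

Alternation isn't longest-match — the leftmost alternative that fits at this position is chosen.
Because there's exactly one group, `findall` drops the full match and keeps group 1 from each hit.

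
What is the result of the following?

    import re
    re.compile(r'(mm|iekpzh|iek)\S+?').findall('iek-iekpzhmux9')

The regex engine tests alternatives in the order written; an earlier branch that matches wins even if a later one would match more.
Because there's exactly one group, `findall` drops the full match and keeps group 1 from each hit.

['iek', 'iekpzh']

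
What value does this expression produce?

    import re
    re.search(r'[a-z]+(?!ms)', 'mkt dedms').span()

(0, 3)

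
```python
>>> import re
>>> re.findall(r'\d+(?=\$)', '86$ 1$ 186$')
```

['86', '1', '186']

The lookaround is zero-width — it requires the adjacent text to match without consuming it, so the asserted text isn't part of the match.
Scanning left to right: at [0:2] → '86'; at [4:5] → '1'; at [7:10] → '186'.
With no groups in the pattern, `findall` gives back each whole match — 3 here.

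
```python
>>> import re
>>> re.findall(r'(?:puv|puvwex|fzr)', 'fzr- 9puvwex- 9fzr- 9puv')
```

['fzr', 'puv', 'fzr', 'puv']

Alternation isn't longest-match — the leftmost alternative that fits at this position is chosen.
`findall` yields the raw match text (4 of them) because the pattern has no groups.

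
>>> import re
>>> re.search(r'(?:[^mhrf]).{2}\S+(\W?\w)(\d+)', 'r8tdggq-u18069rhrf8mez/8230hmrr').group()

'8tdggq-u18069rhrf8mez/8230'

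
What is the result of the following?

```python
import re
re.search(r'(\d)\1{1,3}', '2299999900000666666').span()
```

After group 1 captures some text, `\1` only succeeds where that same text appears again.
`re.search` scans for the first position where the pattern succeeds.
The match spans [0:2] → '22'.
Captured: group 1 = '2'.

(0, 2)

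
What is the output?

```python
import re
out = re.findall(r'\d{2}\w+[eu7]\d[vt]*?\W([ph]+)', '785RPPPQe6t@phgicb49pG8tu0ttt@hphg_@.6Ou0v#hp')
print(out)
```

['ph', 'hph']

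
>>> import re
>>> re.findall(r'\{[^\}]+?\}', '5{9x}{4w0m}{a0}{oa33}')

['{9x}', '{4w0m}', '{a0}', '{oa33}']

Walking the string: at [1:5] → '{9x}'; at [5:11] → '{4w0m}'; at [11:15] → '{a0}'; at [15:21] → '{oa33}'.
`findall` yields the raw match text (4 of them) because the pattern has no groups.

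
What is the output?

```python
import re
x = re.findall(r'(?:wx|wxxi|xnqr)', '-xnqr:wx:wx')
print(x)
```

With no groups in the pattern, `findall` gives back each whole match — 3 here.

['xnqr', 'wx', 'wx']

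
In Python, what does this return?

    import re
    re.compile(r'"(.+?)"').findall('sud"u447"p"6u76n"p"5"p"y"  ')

['u447', '6u76n', '5', 'y']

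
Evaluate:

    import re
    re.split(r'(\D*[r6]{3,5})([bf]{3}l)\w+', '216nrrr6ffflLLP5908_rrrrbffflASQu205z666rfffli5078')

Pattern: zero or more of a non-digit, then 3 to 5 of one of [r6] (captured); then exactly 3 of one of [bf], then a literal 'l' (captured); then one or more of a word character.
With a capturing group present, the delimiter's captured portion is kept in the result list.

['216', 'nrrr6', 'fffl', '']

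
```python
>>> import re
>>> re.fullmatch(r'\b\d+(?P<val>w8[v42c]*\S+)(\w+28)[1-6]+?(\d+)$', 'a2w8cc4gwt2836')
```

The pattern matches a word boundary (`\b`, zero-width); then one or more of a digit; then the literal 'w8', then zero or more of one of [v42c], then one or more of a non-whitespace character (captured as 'val'); then one or more of a word character, then the literal '28' (captured); then one or more of a character in [1-6] (lazy); then one or more of a digit (captured); then anchored at the end.
For `fullmatch`, every character of the input must be accounted for by the pattern.
Here the pattern can't cover the whole string, so the call returns None.

None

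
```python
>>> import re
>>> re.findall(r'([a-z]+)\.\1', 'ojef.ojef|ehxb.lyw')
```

['ojef']

`\1` is not a pattern — it's the concrete string captured by group 1, re-applied verbatim.
Scanning left to right: at [0:9] match 'ojef.ojef', group 1 = 'ojef'.
With a single group, `findall` returns only what that group captured — 1 item.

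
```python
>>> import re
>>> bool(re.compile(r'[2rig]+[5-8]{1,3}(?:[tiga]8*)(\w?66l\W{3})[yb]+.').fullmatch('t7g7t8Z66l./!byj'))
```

This matches one or more of one of [2rig], then 1 to 3 of a character in [5-8]; then one of [tiga], then zero or more of the literal '8' (non-capturing group); then optionally a word character, then the literal '66l', then exactly 3 of a non-word character (captured); then one or more of one of [yb], then any character.
For `fullmatch`, every character of the input must be accounted for by the pattern.
Here the string isn't matched end-to-end, so the call returns None, and `bool(None)` is False.

False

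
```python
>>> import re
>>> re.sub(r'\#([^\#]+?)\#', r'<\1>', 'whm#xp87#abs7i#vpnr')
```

'whm<xp87>abs7i#vpnr'

Matches: at [3:9] → '#xp87#'.
Each match is replaced using the text its own group 1 captured.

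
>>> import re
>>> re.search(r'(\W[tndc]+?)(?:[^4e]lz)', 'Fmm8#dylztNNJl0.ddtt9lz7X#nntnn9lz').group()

'#dylz'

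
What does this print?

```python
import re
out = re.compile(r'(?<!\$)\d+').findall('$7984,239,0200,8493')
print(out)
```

A negative assertion filters positions out without eating any characters.
No capturing groups, so `findall` returns the 4 full match strings.

['984', '239', '0200', '8493']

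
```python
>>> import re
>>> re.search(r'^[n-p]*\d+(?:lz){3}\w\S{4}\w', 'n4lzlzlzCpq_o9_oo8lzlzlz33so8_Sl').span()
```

(0, 14)

The match spans [0:14] → 'n4lzlzlzCpq_o9'.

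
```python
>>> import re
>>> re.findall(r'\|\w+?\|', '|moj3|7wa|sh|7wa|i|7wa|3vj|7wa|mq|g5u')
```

['|moj3|', '|sh|', '|i|', '|3vj|', '|mq|']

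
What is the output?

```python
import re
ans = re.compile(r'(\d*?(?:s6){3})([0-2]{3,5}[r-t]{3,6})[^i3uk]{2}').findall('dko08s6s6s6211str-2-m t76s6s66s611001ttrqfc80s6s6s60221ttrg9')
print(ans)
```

[('08s6s6s6', '211str'), ('80s6s6s6', '0221ttr')]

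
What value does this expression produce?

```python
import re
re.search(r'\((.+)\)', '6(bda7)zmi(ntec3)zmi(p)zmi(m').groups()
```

('bda7)zmi(ntec3)zmi(p',)

The match spans [1:23] → '(bda7)zmi(ntec3)zmi(p)'.
Captured: group 1 = 'bda7)zmi(ntec3)zmi(p'.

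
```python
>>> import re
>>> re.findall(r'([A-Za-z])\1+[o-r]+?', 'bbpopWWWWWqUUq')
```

`\1` has to match the exact text group 1 already captured.
Walking the string: at [0:3] match 'bbp', group 1 = 'b'; at [5:11] match 'WWWWWq', group 1 = 'W'; at [11:14] match 'UUq', group 1 = 'U'.
`findall` collects group 1 from each match (3 total).

['b', 'W', 'U']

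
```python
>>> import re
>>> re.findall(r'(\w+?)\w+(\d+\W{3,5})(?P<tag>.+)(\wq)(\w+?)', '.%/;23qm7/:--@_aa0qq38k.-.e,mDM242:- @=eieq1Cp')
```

[('2', '7/:--@', '_aa0qq38k.-.e,mDM242:- @=ei', 'eq', '1')]

Lazy quantifiers expand one character at a time until the remainder of the pattern can match.
5 groups means the one result is a tuple of 5 captured strings — 1 here.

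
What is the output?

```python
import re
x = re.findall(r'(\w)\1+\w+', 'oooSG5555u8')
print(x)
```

['o']

A backreference is literal: `\1` must see the identical characters the first group matched.
Scanning left to right: at [0:11] match 'oooSG5555u8', group 1 = 'o'.
`findall` collects group 1 from the one match (1 total).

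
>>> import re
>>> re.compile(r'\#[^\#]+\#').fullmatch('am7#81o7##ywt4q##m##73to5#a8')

`re.fullmatch` requires the pattern to consume the entire string.
Here the string isn't matched end-to-end, so the call returns None.

None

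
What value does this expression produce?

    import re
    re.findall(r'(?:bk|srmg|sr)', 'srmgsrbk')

`|` is ordered: at each position the engine commits to the first alternative that works.
Walking the string: at [0:4] → 'srmg'; at [4:6] → 'sr'; at [6:8] → 'bk'.
With no groups in the pattern, `findall` gives back each whole match — 3 here.

['srmg', 'sr', 'bk']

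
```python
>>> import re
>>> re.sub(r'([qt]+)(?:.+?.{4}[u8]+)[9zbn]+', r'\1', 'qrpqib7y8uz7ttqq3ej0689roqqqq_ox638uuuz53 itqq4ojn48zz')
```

'q7ttqqroqqqq53 itqq'

Pattern: one or more of one of [qt] (captured); then one or more of any character (lazy), then exactly 4 of any character, then one or more of one of [u8] (non-capturing group); then one or more of one of [9zbn].
Matches: at [0:11] → 'qrpqib7y8uz'; at [12:23] → 'ttqq3ej0689'; at [25:39] → 'qqqq_ox638uuuz'; at [43:54] → 'tqq4ojn48zz'.
`\1` in the replacement pulls in group 1's text for each match.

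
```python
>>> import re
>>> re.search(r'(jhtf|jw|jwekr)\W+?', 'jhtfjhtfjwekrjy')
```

None

Unlike `match`, `search` isn't anchored — it looks for the pattern anywhere in the string.
Here no position works, so the call returns None.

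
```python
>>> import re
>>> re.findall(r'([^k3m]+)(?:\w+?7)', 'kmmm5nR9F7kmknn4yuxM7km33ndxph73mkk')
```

['5nR9F7', 'ndxp']

A non-greedy quantifier consumes as few characters as it can — just enough that the remainder of the pattern still matches from where it stops; whatever follows it matches normally.
With a single group, `findall` returns only what that group captured — 2 items.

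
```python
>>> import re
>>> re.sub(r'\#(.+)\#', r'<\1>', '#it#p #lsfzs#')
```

`\1` in the replacement pulls in group 1's text for each match.

'<it#p #lsfzs>'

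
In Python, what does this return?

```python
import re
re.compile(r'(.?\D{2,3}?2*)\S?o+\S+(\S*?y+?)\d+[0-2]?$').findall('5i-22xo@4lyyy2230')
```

The pattern matches optionally any character, then 2 to 3 of a non-digit (lazy), then zero or more of a literal '2' (captured); then optionally a non-whitespace character, then one or more of the literal 'o'; then one or more of a non-whitespace character; then zero or more of a non-whitespace character (lazy), then one or more of the literal 'y' (lazy) (captured); then one or more of a digit, then optionally a character in [0-2]; then anchored at the end.
Matches: at [0:17] match '5i-22xo@4lyyy2230', groups = ('5i-22', 'y').
`findall` packs the 2 group values into a tuple for every match.

[('5i-22', 'y')]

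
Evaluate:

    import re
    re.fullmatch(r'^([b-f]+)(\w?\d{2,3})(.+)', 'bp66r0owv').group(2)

'p66'

The match spans [0:9] → 'bp66r0owv'.
Captured: group 1 = 'b', group 2 = 'p66', group 3 = 'r0owv'.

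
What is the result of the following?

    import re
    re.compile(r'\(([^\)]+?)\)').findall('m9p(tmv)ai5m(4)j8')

Matches: at [3:8] match '(tmv)', group 1 = 'tmv'; at [12:15] match '(4)', group 1 = '4'.
One capturing group, so `findall` returns just the captured substring from each match — 2 in all.

['tmv', '4']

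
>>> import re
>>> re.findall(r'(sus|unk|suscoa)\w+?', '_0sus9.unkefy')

Because there's exactly one group, `findall` drops the full match and keeps group 1 from each hit.

['sus', 'unk']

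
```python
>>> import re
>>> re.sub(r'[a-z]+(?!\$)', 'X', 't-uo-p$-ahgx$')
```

'X-X-p$-Xx$'

Because the assertion is negative and zero-width, positions next to the forbidden text are skipped.
Matches: at [0:1] → 't'; at [2:4] → 'uo'; at [8:11] → 'ahg'.
Each match is replaced by 'X'.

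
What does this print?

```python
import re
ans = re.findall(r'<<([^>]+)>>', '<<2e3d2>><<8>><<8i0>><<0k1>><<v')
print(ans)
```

Walking the string: at [0:9] match '<<2e3d2>>', group 1 = '2e3d2'; at [9:14] match '<<8>>', group 1 = '8'; at [14:21] match '<<8i0>>', group 1 = '8i0'; at [21:28] match '<<0k1>>', group 1 = '0k1'.
Because there's exactly one group, `findall` drops the full match and keeps group 1 from each hit.

['2e3d2', '8', '8i0', '0k1']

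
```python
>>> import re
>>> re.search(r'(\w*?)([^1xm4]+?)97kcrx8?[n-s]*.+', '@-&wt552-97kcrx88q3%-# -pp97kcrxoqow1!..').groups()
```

This matches zero or more of a word character (lazy) (captured); then one or more of any character except [1xm4] (lazy) (captured); then the literal '97k', then the literal 'crx', then optionally the literal '8'; then zero or more of a character in [n-s], then one or more of any character.
Unlike `match`, `search` isn't anchored — it looks for the pattern anywhere in the string.
The match spans [0:40] → '@-&wt552-97kcrx88q3%-# -pp97kcrxoqow1!..'.
Captured: group 1 = '', group 2 = '@-&wt552-'.

('', '@-&wt552-')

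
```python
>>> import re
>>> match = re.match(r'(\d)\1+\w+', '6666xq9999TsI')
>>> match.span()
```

(0, 13)

A backreference is literal: `\1` must see the identical characters the first group matched.
`re.match` only tries the pattern at the start of the string.
The match spans [0:13] → '6666xq9999TsI'.
Captured: group 1 = '6'.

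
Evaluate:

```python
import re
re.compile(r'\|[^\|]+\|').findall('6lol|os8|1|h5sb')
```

['|os8|']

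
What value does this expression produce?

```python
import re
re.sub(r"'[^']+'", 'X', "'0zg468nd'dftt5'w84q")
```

"Xdftt5'w84q"

Matches: at [0:10] → "'0zg468nd'".
`sub` substitutes 'X' at each match site.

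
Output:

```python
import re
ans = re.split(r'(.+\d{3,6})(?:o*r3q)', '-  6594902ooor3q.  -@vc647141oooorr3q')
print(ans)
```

This matches one or more of any character, then 3 to 6 of a digit (captured); then zero or more of the literal 'o', then the literal 'r3q' (non-capturing group).
Matches to split on: at [0:16] → '-  6594902ooor3q'.
With a capturing group present, the delimiter's captured portion is kept in the result list.

['', '-  6594902', '.  -@vc647141oooorr3q']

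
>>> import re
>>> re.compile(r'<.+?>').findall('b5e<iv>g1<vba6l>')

['<iv>', '<vba6l>']

With no groups in the pattern, `findall` gives back each whole match — 2 here.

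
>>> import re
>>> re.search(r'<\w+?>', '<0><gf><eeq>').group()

Unlike `match`, `search` isn't anchored — it looks for the pattern anywhere in the string.
The match spans [0:3] → '<0>'.

'<0>'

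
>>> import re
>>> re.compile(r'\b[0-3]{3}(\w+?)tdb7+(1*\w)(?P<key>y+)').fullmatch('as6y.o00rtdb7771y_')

None

Pattern: a word boundary (`\b`, zero-width); then exactly 3 of a character in [0-3]; then one or more of a word character (lazy) (captured); then the literal 'tdb', then one or more of the literal '7'; then zero or more of a literal '1', then a word character (captured); then one or more of a literal 'y' (captured as 'key').
`fullmatch` succeeds only if the pattern covers the string from start to end.
Here the string isn't matched end-to-end, so the call returns None.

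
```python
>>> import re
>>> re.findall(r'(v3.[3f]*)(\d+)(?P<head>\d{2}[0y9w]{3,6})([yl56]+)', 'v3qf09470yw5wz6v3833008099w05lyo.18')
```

[('v3qf', '09', '470yw', '5'), ('v3833', '008', '099w0', '5ly')]

The pattern matches the literal 'v3', then any character, then zero or more of one of [3f] (captured); then one or more of a digit (captured); then exactly 2 of a digit, then 3 to 6 of one of [0y9w] (captured as 'head'); then one or more of one of [yl56] (captured).
Matches: at [0:12] match 'v3qf09470yw5', groups = ('v3qf', '09', '470yw', '5'); at [15:31] match 'v3833008099w05ly', groups = ('v3833', '008', '099w0', '5ly').
`findall` packs the 4 group values into a tuple for every match.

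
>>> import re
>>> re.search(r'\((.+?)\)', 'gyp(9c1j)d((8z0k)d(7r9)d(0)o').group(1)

'9c1j'

The match spans [3:9] → '(9c1j)'.
Captured: group 1 = '9c1j'.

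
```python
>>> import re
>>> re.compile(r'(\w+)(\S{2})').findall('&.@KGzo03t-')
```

[('KGzo03', 't-')]

The pattern matches one or more of a word character (captured); then exactly 2 of a non-whitespace character (captured).
2 groups means the one result is a tuple of 2 captured strings — 1 here.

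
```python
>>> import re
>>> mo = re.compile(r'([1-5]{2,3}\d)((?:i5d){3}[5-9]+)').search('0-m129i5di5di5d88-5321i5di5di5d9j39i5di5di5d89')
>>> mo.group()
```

Pattern: 2 to 3 of a character in [1-5], then a digit (captured); then the literal 'i5d' repeated 3 times, then one or more of a character in [5-9] (captured).
Unlike `match`, `search` isn't anchored — it looks for the pattern anywhere in the string.
The match spans [3:17] → '129i5di5di5d88'.
Captured: group 1 = '129', group 2 = 'i5di5di5d88'.

'129i5di5di5d88'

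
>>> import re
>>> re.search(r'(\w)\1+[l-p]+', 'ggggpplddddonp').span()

After group 1 captures some text, `\1` only succeeds where that same text appears again.
`re.search` scans for the first position where the pattern succeeds.
The match spans [0:7] → 'ggggppl'.
Captured: group 1 = 'g'.

(0, 7)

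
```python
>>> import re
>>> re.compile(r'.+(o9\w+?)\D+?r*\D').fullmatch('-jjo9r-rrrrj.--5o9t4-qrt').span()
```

(0, 24)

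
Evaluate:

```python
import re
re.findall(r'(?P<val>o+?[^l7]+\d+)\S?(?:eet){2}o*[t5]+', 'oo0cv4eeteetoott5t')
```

['oo0cv4']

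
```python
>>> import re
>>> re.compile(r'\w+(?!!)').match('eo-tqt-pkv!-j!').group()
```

'eo'

`re.match` only tries the pattern at the start of the string.
The match spans [0:2] → 'eo'.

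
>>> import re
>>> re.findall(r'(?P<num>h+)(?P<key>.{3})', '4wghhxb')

The pattern matches one or more of a literal 'h' (captured as 'num'); then exactly 3 of any character (captured as 'key').
2 groups means the one result is a tuple of 2 captured strings — 1 here.

[('h', 'hxb')]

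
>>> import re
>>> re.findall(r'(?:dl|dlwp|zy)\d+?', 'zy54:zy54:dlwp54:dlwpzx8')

['zy5', 'zy5', 'dlwp5']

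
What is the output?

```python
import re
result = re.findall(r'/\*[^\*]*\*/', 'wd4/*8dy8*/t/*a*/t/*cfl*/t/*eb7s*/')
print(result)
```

['/*8dy8*/', '/*a*/', '/*cfl*/', '/*eb7s*/']

With no groups in the pattern, `findall` gives back each whole match — 4 here.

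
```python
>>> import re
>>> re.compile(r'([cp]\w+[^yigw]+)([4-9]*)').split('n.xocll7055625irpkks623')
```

The pattern matches one of [cp], then one or more of a word character, then one or more of any character except [yigw] (captured); then zero or more of a character in [4-9] (captured).
Matches to split on: at [4:23] → 'cll7055625irpkks623'.
With a capturing group present, the delimiter's captured portion is kept in the result list.

['n.xo', 'cll7055625irpkks623', '', '']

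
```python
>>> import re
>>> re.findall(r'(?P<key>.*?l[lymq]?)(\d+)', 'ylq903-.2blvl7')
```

[('ylq', '903'), ('-.2blvl', '7')]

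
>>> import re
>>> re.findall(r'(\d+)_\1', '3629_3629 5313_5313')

['3629', '5313']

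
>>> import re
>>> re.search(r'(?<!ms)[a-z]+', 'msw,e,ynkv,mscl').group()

'msw'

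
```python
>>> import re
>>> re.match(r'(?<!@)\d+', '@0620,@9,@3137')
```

None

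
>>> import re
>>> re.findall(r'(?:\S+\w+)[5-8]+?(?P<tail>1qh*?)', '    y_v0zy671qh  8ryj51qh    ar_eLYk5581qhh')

This matches one or more of a non-whitespace character, then one or more of a word character (non-capturing group); then one or more of a character in [5-8] (lazy); then the literal '1q', then zero or more of a literal 'h' (lazy) (captured as 'tail').
Scanning left to right: at [4:14] match 'y_v0zy671q', group 1 = '1q'; at [17:24] match '8ryj51q', group 1 = '1q'; at [29:41] match 'ar_eLYk5581q', group 1 = '1q'.
`findall` collects group 1 from each match (3 total).

['1q', '1q', '1q']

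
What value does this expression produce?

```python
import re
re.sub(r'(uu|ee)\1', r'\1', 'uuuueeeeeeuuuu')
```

'uueeeeuu'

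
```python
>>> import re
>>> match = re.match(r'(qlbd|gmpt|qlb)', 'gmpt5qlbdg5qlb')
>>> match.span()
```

With `match`, the pattern is implicitly anchored at the beginning.
The match spans [0:4] → 'gmpt'.

(0, 4)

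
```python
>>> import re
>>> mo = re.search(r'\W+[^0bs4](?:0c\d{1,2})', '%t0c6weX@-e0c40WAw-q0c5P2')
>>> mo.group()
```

'%t0c6'

The match spans [0:5] → '%t0c6'.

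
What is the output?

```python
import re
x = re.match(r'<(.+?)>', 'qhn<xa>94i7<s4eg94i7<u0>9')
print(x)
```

None

With `match`, the pattern is implicitly anchored at the beginning.
Here the string doesn't start with a match, so the call returns None.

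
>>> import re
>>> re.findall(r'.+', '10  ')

['10  ']

Pattern: one or more of any character.
No capturing groups, so `findall` returns the 1 full match string.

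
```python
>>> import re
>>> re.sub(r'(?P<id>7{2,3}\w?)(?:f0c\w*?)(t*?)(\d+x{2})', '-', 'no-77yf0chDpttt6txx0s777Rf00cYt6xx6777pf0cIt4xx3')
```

'no--6-3'

Pattern: 2 to 3 of a literal '7', then optionally a word character (captured as 'id'); then the literal 'f0c', then zero or more of a word character (lazy) (non-capturing group); then zero or more of a literal 't' (lazy) (captured); then one or more of a digit, then exactly 2 of the literal 'x' (captured).
Because the quantifier is non-greedy, it stops expanding at the earliest point where the rest of the pattern can succeed.
Matches: at [3:34] → '77yf0chDpttt6txx0s777Rf00cYt6xx'; at [35:47] → '777pf0cIt4xx'.
Each match is replaced by '-'.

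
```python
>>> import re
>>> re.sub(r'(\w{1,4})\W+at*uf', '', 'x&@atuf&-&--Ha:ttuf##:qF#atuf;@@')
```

'&-&--Ha:ttuf##:;@@'

Pattern: 1 to 4 of a word character (captured); then one or more of a non-word character; then a literal 'a', then zero or more of the literal 't', then the literal 'uf'.
Matches: at [0:7] → 'x&@atuf'; at [22:29] → 'qF#atuf'.
`sub` substitutes '' at each match site.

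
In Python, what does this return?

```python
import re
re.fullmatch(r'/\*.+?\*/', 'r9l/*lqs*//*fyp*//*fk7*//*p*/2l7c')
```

For `fullmatch`, every character of the input must be accounted for by the pattern.
Here the string isn't matched end-to-end, so the call returns None.

None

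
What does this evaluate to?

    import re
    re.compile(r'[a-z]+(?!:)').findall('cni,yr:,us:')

['cni', 'y', 'u']

`(?!…)`/`(?<!…)` only lets a position through if the neighbouring text does NOT match; no characters are consumed.
Since nothing is captured, `findall` lists the 3 matched substrings directly.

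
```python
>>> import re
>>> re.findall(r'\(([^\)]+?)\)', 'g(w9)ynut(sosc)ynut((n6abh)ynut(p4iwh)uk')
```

['w9', 'sosc', '(n6abh', 'p4iwh']

`findall` collects group 1 from each match (4 total).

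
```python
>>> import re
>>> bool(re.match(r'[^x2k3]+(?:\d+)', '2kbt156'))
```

False

`re.match` won't scan ahead — the pattern has to work from the very first character.
Here the pattern fails at index 0, so the call returns None, and `bool(None)` is False.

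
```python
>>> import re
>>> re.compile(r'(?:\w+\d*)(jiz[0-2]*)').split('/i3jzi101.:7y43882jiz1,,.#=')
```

['/i3jzi101.:', 'jiz1', ',,.#=']

The pattern matches one or more of a word character, then zero or more of a digit (non-capturing group); then the literal 'jiz', then zero or more of a character in [0-2] (captured).
Matches to split on: at [11:22] → '7y43882jiz1'.
With a capturing group present, the delimiter's captured portion is kept in the result list.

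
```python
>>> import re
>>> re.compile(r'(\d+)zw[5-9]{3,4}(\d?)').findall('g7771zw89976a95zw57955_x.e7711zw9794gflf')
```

[('7771', '6'), ('95', '5'), ('7711', '4')]

With 2 capturing groups, `findall` returns a 2-tuple per match.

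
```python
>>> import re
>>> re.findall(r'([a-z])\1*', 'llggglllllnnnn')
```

After group 1 captures some text, `\1` only succeeds where that same text appears again.
`findall` collects group 1 from each match (4 total).

['l', 'g', 'l', 'n']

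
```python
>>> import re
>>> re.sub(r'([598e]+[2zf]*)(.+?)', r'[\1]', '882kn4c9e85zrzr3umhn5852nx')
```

With the lazy modifier that quantifier settles for the fewest repetitions that let the rest of the pattern succeed (the atoms after it are unaffected and can still be greedy).
Each match is replaced using the text its own group 1 captured.

'[882]n4c[9e85z]zr3umhn[5852]x'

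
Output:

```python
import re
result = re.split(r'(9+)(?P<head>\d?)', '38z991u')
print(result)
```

['38z', '99', '1', 'u']

This matches one or more of a literal '9' (captured); then optionally a digit (captured as 'head').
Matches to split on: at [3:6] → '991'.
Because the pattern has a capturing group, `split` also inserts each captured text between the pieces.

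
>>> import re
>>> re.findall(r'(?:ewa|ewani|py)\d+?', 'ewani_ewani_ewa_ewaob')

[]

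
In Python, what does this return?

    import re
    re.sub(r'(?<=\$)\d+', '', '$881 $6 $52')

The lookaround is zero-width — it requires the adjacent text to match without consuming it, so the asserted text isn't part of the match.
Matches: at [1:4] → '881'; at [6:7] → '6'; at [9:11] → '52'.
Every occurrence is swapped for ''.

'$ $ $'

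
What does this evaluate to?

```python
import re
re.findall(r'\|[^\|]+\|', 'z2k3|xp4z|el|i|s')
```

Matches: at [4:10] → '|xp4z|'; at [12:15] → '|i|'.
`findall` yields the raw match text (2 of them) because the pattern has no groups.

['|xp4z|', '|i|']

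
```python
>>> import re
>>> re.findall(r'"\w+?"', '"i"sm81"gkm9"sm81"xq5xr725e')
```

Walking the string: at [0:3] → '"i"'; at [7:13] → '"gkm9"'.
With no groups in the pattern, `findall` gives back each whole match — 2 here.

['"i"', '"gkm9"']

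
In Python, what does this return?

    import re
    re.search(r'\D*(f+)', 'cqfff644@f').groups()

The match spans [0:5] → 'cqfff'.
Captured: group 1 = 'f'.

('f',)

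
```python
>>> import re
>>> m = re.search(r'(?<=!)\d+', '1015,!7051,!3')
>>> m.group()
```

'7051'

The positive lookaround only admits positions where the adjacent text matches; those characters stay outside the span.
The match spans [6:10] → '7051'.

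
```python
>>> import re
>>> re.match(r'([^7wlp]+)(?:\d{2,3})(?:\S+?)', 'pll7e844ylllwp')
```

None

`re.match` won't scan ahead — the pattern has to work from the very first character.
Here the string doesn't start with a match, so the call returns None.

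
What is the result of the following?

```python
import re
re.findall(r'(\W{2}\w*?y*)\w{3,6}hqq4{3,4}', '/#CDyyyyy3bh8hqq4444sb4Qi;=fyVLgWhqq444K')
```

['/#CDyyyyy', ';=']

Because the quantifier is non-greedy, it stops expanding at the earliest point where the rest of the pattern can succeed.
With a single group, `findall` returns only what that group captured — 2 items.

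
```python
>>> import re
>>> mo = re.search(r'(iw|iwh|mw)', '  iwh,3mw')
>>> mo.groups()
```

('iw',)

The regex engine tests alternatives in the order written; an earlier branch that matches wins even if a later one would match more.
`re.search` tries every starting position until one works.
The match spans [2:4] → 'iw'.
Captured: group 1 = 'iw'.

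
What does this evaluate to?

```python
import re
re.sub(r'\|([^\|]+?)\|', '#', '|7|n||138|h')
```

'#n|#h'

Each match is replaced by '#'.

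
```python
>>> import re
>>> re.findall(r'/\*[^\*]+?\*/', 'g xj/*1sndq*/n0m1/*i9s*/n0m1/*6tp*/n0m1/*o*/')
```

['/*1sndq*/', '/*i9s*/', '/*6tp*/', '/*o*/']

Walking the string: at [4:13] → '/*1sndq*/'; at [17:24] → '/*i9s*/'; at [28:35] → '/*6tp*/'; at [39:44] → '/*o*/'.
`findall` yields the raw match text (4 of them) because the pattern has no groups.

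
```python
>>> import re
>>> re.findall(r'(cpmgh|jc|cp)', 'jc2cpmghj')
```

['jc', 'cpmgh']

Alternation isn't longest-match — the leftmost alternative that fits at this position is chosen.
Matches: at [0:2] match 'jc', group 1 = 'jc'; at [3:8] match 'cpmgh', group 1 = 'cpmgh'.
Because there's exactly one group, `findall` drops the full match and keeps group 1 from each hit.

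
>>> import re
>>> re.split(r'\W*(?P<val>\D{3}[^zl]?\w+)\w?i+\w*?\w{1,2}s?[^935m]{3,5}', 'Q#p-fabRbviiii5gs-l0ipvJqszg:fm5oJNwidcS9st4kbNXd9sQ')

['', 'Q#p-fabRbviii', 'vJq', 'szg:fm5oJNw', 'Xd9sQ']

This matches zero or more of a non-word character; then exactly 3 of a non-digit, then optionally any character except [zl], then one or more of a word character (captured as 'val'); then optionally a word character, then one or more of the literal 'i'; then zero or more of a word character (lazy), then 1 to 2 of a word character, then optionally a literal 's'; then 3 to 5 of any character except [935m].
Matches to split on: at [0:22] → 'Q#p-fabRbviiii5gs-l0ip'; at [25:47] → 'szg:fm5oJNwidcS9st4kbN'.
Because the pattern has a capturing group, `split` also inserts each captured text between the pieces.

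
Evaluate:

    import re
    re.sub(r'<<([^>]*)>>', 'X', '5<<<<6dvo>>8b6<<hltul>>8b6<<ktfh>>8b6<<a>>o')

Matches: at [1:11] → '<<<<6dvo>>'; at [14:23] → '<<hltul>>'; at [26:34] → '<<ktfh>>'; at [37:42] → '<<a>>'.
Every occurrence is swapped for 'X'.

'5X8b6X8b6X8b6Xo'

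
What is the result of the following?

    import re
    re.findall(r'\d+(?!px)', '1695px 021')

['169', '021']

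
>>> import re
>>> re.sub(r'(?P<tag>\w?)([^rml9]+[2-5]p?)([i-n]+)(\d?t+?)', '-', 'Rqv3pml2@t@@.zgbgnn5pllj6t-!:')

'Rqv3pm--!:'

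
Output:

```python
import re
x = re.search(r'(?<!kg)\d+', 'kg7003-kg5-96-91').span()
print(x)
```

(3, 6)

A negative assertion filters positions out without eating any characters.
The match spans [3:6] → '003'.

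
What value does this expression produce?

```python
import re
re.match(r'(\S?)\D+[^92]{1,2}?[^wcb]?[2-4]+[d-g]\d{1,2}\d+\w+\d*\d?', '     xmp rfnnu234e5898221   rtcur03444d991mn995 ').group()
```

The pattern matches optionally a non-whitespace character (captured); then one or more of a non-digit, then 1 to 2 of any character except [92] (lazy), then optionally any character except [wcb]; then one or more of a character in [2-4], then a character in [d-g]; then 1 to 2 of a digit, then one or more of a digit; then one or more of a word character, then zero or more of a digit; then optionally a digit.
`re.match` won't scan ahead — the pattern has to work from the very first character.
The match spans [0:25] → '     xmp rfnnu234e5898221'.
Captured: group 1 = ''.

'     xmp rfnnu234e5898221'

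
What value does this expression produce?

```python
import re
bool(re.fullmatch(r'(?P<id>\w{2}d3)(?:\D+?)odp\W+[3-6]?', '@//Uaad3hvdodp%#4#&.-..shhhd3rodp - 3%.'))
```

This matches exactly 2 of a word character, then the literal 'd3' (captured as 'id'); then one or more of a non-digit (lazy) (non-capturing group); then the literal 'odp', then one or more of a non-word character, then optionally a character in [3-6].
`fullmatch` succeeds only if the pattern covers the string from start to end.
Here there's no way to consume every character, so the call returns None, and `bool(None)` is False.

False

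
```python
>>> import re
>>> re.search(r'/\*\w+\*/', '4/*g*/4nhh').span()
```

`re.search` tries every starting position until one works.
The match spans [1:6] → '/*g*/'.

(1, 6)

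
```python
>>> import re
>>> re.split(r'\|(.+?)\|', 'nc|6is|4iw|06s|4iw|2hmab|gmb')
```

['nc', '6is', '4iw', '06s', '4iw', '2hmab', 'gmb']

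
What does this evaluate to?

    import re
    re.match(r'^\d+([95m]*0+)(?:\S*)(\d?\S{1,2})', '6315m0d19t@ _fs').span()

(0, 11)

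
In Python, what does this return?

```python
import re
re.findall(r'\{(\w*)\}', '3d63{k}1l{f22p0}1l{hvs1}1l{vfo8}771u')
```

['k', 'f22p0', 'hvs1', 'vfo8']

With a single group, `findall` returns only what that group captured — 4 items.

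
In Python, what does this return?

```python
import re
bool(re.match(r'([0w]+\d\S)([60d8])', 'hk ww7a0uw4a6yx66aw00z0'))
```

`re.match` won't scan ahead — the pattern has to work from the very first character.
Here the pattern fails at index 0, so the call returns None, and `bool(None)` is False.

False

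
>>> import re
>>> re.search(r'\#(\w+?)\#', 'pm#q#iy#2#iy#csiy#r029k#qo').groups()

('q',)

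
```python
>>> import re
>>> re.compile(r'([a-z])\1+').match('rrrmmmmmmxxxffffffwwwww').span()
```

With `match`, the pattern is implicitly anchored at the beginning.
The match spans [0:3] → 'rrr'.

(0, 3)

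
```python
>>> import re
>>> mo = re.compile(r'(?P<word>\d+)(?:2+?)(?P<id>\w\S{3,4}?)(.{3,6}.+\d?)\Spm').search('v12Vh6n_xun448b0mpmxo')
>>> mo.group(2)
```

'Vh6n'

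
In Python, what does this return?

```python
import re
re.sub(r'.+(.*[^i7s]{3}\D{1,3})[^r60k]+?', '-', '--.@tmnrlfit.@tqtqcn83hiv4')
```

'-'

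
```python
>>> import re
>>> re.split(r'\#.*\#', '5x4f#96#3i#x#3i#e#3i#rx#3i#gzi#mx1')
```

Matches to split on: at [4:31] → '#96#3i#x#3i#e#3i#rx#3i#gzi#'.
Each match becomes a cut point; 2 segments remain.

['5x4f', 'mx1']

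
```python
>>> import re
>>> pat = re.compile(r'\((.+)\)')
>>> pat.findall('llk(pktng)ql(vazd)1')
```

With a single group, `findall` returns only what that group captured — 1 item.

['pktng)ql(vazd']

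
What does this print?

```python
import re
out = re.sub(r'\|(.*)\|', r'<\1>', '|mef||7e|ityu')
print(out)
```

<mef||7e>ityu

`\1` in the replacement pulls in group 1's text for each match.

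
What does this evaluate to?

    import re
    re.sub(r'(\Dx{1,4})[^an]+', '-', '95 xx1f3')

'95-'

Pattern: a non-digit, then 1 to 4 of the literal 'x' (captured); then one or more of any character except [an].
Matches: at [2:8] → ' xx1f3'.
Each match is replaced by '-'.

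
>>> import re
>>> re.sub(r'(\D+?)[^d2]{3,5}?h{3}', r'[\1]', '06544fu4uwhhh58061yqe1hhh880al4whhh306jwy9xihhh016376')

'06544[f]58061[y]880[a]306[j]016376'

The pattern matches one or more of a non-digit (lazy) (captured); then 3 to 5 of any character except [d2] (lazy), then exactly 3 of the literal 'h'.
Because the quantifier is non-greedy, it stops expanding at the earliest point where the rest of the pattern can succeed.
Matches: at [5:13] → 'fu4uwhhh'; at [18:25] → 'yqe1hhh'; at [28:35] → 'al4whhh'; at [38:47] → 'jwy9xihhh'.
The replacement refers to a captured group, so each match is rewritten using its own captured text.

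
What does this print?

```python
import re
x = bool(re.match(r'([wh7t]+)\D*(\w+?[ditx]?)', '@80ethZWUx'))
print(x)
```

With `match`, the pattern is implicitly anchored at the beginning.
Here the string doesn't start with a match, so the call returns None, and `bool(None)` is False.

False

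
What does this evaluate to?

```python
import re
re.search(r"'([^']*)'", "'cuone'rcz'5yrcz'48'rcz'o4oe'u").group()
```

Unlike `match`, `search` isn't anchored — it looks for the pattern anywhere in the string.
The match spans [0:7] → "'cuone'".
Captured: group 1 = 'cuone'.

"'cuone'"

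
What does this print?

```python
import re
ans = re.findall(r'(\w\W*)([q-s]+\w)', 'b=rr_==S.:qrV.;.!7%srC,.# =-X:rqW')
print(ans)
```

[('b=', 'rr_'), ('S.:', 'qrV'), ('7%', 'srC'), ('X:', 'rqW')]

2 groups means each result is a tuple of 2 captured strings — 4 here.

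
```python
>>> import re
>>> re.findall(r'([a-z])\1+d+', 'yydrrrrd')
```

`\1` is not a pattern — it's the concrete string captured by group 1, re-applied verbatim.
Matches: at [0:3] match 'yyd', group 1 = 'y'; at [3:8] match 'rrrrd', group 1 = 'r'.
Because there's exactly one group, `findall` drops the full match and keeps group 1 from each hit.

['y', 'r']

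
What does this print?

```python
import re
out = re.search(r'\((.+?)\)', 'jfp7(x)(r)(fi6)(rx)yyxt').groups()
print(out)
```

With the lazy modifier that quantifier settles for the fewest repetitions that let the rest of the pattern succeed (the atoms after it are unaffected and can still be greedy).
Unlike `match`, `search` isn't anchored — it looks for the pattern anywhere in the string.
The match spans [4:7] → '(x)'.
Captured: group 1 = 'x'.

('x',)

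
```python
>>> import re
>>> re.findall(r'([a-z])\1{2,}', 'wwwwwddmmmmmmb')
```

`\1` has to match the exact text group 1 already captured.
With a single group, `findall` returns only what that group captured — 2 items.

['w', 'm']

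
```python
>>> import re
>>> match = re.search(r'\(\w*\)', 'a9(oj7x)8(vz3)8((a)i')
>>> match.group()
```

The match spans [2:8] → '(oj7x)'.

'(oj7x)'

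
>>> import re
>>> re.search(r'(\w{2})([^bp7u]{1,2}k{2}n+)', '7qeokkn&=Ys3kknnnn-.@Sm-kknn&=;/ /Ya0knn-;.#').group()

'7qeokkn'

Pattern: exactly 2 of a word character (captured); then 1 to 2 of any character except [bp7u], then exactly 2 of a literal 'k', then one or more of a literal 'n' (captured).
The match spans [0:7] → '7qeokkn'.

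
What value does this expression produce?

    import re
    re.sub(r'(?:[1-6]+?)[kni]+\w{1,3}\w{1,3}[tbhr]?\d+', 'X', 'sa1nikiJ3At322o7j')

'saXo7j'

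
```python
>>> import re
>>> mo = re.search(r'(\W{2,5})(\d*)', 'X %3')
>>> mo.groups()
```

(' %', '3')

Pattern: 2 to 5 of a non-word character (captured); then zero or more of a digit (captured).
`re.search` tries every starting position until one works.
The match spans [1:4] → ' %3'.
Captured: group 1 = ' %', group 2 = '3'.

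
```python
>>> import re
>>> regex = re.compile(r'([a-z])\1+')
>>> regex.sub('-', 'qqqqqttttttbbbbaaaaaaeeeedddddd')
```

`\1` is not a pattern — it's the concrete string captured by group 1, re-applied verbatim.
Each match is replaced by '-'.

'------'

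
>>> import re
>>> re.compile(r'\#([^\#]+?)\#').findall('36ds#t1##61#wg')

Because there's exactly one group, `findall` drops the full match and keeps group 1 from each hit.

['t1', '61']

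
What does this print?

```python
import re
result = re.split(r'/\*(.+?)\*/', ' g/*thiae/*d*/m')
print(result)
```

[' g', 'thiae/*d', 'm']

Matches to split on: at [2:14] → '/*thiae/*d*/'.
The group in the pattern means `split` returns the separators' captures alongside the pieces.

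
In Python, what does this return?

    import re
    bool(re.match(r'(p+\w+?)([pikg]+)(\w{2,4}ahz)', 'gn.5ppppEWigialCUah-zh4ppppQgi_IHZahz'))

Pattern: one or more of a literal 'p', then one or more of a word character (lazy) (captured); then one or more of one of [pikg] (captured); then 2 to 4 of a word character, then the literal 'ahz' (captured).
`match` is anchored at position 0; if the pattern doesn't fit there, it returns None.
Here position 0 doesn't satisfy it, so the call returns None, and `bool(None)` is False.

False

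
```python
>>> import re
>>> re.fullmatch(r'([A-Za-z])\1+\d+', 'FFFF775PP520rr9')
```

None

A backreference is literal: `\1` must see the identical characters the first group matched.
`fullmatch` succeeds only if the pattern covers the string from start to end.
Here the string isn't matched end-to-end, so the call returns None.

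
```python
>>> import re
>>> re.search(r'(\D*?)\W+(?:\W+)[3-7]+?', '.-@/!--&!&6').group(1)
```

''

The match spans [0:11] → '.-@/!--&!&6'.
Captured: group 1 = ''.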